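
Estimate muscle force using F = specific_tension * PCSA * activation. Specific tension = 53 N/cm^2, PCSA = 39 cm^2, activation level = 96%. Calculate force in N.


F = sigma * PCSA * activation
F = 53 * 39 * 0.96
F = 1984 N


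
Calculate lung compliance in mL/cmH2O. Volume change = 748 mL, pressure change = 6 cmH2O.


C = dV / dP
C = 748 / 6
C = 124.7 mL/cmH2O


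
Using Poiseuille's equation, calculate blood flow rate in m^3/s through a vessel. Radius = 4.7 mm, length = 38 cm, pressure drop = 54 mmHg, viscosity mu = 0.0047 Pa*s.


Q = pi*r^4*dP / (8*mu*L)
r = 0.0047 m, L = 0.38 m
dP = 54 mmHg = 7199.388 Pa
Q = 7.7244e-04 m^3/s


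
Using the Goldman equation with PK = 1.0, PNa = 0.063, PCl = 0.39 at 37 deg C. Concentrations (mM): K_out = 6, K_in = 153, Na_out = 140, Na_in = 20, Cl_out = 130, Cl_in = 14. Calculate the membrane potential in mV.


Vm = (RT/F)*ln((PK*Ko + PNa*Nao + PCl*Cli)/(PK*Ki + PNa*Nai + PCl*Clo))
Numer = 20.28, Denom = 204.96
Vm = -61.82 mV


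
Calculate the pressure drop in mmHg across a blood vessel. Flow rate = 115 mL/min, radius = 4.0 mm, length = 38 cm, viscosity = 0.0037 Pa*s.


dP = 8*mu*L*Q / (pi*r^4)
Q = 115 mL/min = 1.91667e-06 m^3/s
dP = 26.806 Pa = 26.806 / 133.322 mmHg = 0.2011 mmHg


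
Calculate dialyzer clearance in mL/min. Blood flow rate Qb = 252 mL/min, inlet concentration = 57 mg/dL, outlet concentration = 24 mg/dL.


K = Qb * (Cb_in - Cb_out) / Cb_in
K = 252 * (57 - 24) / 57
K = 145.9 mL/min


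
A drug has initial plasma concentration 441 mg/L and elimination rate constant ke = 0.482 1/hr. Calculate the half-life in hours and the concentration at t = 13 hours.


t_half = ln(2) / ke = 0.693147 / 0.482 = 1.438 hr
C(t) = C0 * exp(-ke*t) = 441 * exp(-0.482*13)
C(13) = 0.8378 mg/L


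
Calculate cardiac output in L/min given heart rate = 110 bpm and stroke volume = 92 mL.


CO = HR * SV
CO = 110 * 92 / 1000
CO = 10.12 L/min


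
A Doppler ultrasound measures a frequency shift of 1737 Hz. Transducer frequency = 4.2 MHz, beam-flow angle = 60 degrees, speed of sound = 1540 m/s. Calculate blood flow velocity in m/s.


v = fd * c / (2 * f0 * cos(theta))
v = 1737 * 1540 / (2 * 4.2000e+06 * cos(60))
v = 0.6369 m/s


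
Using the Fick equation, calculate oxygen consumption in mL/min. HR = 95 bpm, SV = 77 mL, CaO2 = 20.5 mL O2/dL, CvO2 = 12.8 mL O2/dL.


CO = HR*SV = 95*77/1000 = 7.315 L/min
a-v O2 diff = 20.5 - 12.8 = 7.7 mL/dL
VO2 = CO * (CaO2-CvO2) * 10 dL/L
VO2 = 7.315 * 7.7 * 10
VO2 = 563.3 mL/min


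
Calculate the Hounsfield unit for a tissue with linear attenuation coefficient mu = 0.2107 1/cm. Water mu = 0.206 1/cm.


HU = ((mu_tissue - mu_water) / mu_water) * 1000
HU = ((0.2107 - 0.206) / 0.206) * 1000
HU = 22.82


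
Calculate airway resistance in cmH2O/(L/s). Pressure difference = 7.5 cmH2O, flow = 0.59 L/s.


R = dP / flow
R = 7.5 / 0.59
R = 12.71 cmH2O/(L/s)


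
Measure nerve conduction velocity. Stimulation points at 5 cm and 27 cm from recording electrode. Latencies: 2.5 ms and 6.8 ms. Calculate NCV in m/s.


Distance = (27 - 5) / 100 = 0.22 m
dt = (6.8 - 2.5) / 1000 = 0.0043 s
NCV = dist / dt = 51.16 m/s


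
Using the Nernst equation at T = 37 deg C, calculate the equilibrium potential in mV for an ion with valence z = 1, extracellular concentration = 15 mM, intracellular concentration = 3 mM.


E = (RT/(zF)) * ln(C_out/C_in)
T = 37 + 273.15 = 310.15 K
E = (8.314 * 310.15 / (1 * 96485)) * ln(15/3)
E = 43.01 mV


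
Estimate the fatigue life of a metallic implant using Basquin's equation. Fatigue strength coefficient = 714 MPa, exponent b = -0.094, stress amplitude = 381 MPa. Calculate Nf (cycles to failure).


sigma_a = sigma_f' * (2Nf)^b
2Nf = (sigma_a/sigma_f')^(1/b)
2Nf = (381/714)^(1/-0.094)
2Nf = 797.70614
Nf = 398.9


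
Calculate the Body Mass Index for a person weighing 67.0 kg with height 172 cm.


BMI = weight / height^2
height = 172 cm = 1.72 m
BMI = 67.0 / 1.72^2
BMI = 22.65 kg/m^2


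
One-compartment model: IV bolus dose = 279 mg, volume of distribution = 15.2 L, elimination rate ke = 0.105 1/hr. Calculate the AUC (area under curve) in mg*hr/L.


C0 = Dose/Vd = 279/15.2 = 18.3553 mg/L
AUC = C0/ke = 18.3553/0.105
AUC = 174.8 mg*hr/L


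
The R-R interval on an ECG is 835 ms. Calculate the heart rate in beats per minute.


HR = 60 / RR_interval(s)
RR = 835 ms = 0.835 s
HR = 60 / 0.835 = 71.86 bpm


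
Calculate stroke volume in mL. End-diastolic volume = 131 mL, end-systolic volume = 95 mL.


SV = EDV - ESV
SV = 131 - 95
SV = 36 mL


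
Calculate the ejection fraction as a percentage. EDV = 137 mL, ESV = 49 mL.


SV = EDV - ESV = 137 - 49 = 88 mL
EF = SV/EDV * 100 = 88/137 * 100
EF = 64.23%


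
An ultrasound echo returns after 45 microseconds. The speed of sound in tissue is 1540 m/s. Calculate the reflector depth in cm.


depth = c * t / 2
t = 45 us = 4.5000e-05 s
depth = 1540 * 4.5000e-05 / 2
depth = 0.03465 m = 3.465 cm


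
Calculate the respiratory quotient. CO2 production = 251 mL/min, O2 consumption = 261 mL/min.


RQ = VCO2 / VO2
RQ = 251 / 261
RQ = 0.9617


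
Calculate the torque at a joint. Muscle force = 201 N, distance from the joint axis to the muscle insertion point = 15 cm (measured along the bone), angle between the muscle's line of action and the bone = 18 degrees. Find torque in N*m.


Torque = F * d * sin(theta)   (moment arm = d*sin(theta))
d = 15 cm = 0.15 m
Torque = 201 * 0.15 * sin(18)
Torque = 9.317 N*m


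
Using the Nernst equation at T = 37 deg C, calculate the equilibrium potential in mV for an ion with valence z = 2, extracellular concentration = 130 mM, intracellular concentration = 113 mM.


E = (RT/(zF)) * ln(C_out/C_in)
T = 37 + 273.15 = 310.15 K
E = (8.314 * 310.15 / (2 * 96485)) * ln(130/113)
E = 1.873 mV


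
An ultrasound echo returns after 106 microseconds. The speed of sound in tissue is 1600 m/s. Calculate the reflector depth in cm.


depth = c * t / 2
t = 106 us = 1.0600e-04 s
depth = 1600 * 1.0600e-04 / 2
depth = 0.0848 m = 8.48 cm


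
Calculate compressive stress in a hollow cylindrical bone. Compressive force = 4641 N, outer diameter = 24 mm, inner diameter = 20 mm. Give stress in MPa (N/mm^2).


A = pi*(r_o^2 - r_i^2)
r_o = 12 mm, r_i = 10 mm
A = 138.23 mm^2
sigma = F/A = 4641 / 138.23
sigma = 33.57 MPa


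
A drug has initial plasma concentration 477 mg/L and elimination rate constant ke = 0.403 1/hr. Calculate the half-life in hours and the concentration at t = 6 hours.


t_half = ln(2) / ke = 0.693147 / 0.403 = 1.72 hr
C(t) = C0 * exp(-ke*t) = 477 * exp(-0.403*6)
C(6) = 42.5 mg/L


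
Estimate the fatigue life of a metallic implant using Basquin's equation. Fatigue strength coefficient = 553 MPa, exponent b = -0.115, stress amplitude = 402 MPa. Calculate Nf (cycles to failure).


sigma_a = sigma_f' * (2Nf)^b
2Nf = (sigma_a/sigma_f')^(1/b)
2Nf = (402/553)^(1/-0.115)
2Nf = 16.008101
Nf = 8.004


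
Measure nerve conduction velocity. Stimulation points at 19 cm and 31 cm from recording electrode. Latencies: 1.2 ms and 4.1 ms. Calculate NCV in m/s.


Distance = (31 - 19) / 100 = 0.12 m
dt = (4.1 - 1.2) / 1000 = 0.0029 s
NCV = dist / dt = 41.38 m/s


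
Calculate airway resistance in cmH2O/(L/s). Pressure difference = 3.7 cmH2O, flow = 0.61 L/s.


R = dP / flow
R = 3.7 / 0.61
R = 6.066 cmH2O/(L/s)


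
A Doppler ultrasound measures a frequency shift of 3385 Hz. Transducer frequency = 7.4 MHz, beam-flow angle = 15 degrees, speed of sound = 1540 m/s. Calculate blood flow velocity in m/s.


v = fd * c / (2 * f0 * cos(theta))
v = 3385 * 1540 / (2 * 7.4000e+06 * cos(15))
v = 0.3646 m/s


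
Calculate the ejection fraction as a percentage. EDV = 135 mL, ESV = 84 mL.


SV = EDV - ESV = 135 - 84 = 51 mL
EF = SV/EDV * 100 = 51/135 * 100
EF = 37.78%


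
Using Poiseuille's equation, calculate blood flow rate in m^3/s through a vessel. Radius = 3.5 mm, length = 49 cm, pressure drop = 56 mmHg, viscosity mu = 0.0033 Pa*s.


Q = pi*r^4*dP / (8*mu*L)
r = 0.0035 m, L = 0.49 m
dP = 56 mmHg = 7466.032 Pa
Q = 2.7209e-04 m^3/s


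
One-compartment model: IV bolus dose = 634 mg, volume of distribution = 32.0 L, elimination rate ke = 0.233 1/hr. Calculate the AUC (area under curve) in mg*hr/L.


C0 = Dose/Vd = 634/32.0 = 19.8125 mg/L
AUC = C0/ke = 19.8125/0.233
AUC = 85.03 mg*hr/L


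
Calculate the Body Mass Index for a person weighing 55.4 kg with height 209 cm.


BMI = weight / height^2
height = 209 cm = 2.09 m
BMI = 55.4 / 2.09^2
BMI = 12.68 kg/m^2


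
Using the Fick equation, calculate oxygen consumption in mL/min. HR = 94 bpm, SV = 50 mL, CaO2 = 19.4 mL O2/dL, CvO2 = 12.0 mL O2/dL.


CO = HR*SV = 94*50/1000 = 4.7 L/min
a-v O2 diff = 19.4 - 12.0 = 7.4 mL/dL
VO2 = CO * (CaO2-CvO2) * 10 dL/L
VO2 = 4.7 * 7.4 * 10
VO2 = 347.8 mL/min


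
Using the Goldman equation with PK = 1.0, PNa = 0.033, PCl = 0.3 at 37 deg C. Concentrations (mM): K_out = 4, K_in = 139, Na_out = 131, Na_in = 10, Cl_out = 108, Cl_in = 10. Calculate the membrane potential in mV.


Vm = (RT/F)*ln((PK*Ko + PNa*Nao + PCl*Cli)/(PK*Ki + PNa*Nai + PCl*Clo))
Numer = 11.323, Denom = 171.73
Vm = -72.67 mV


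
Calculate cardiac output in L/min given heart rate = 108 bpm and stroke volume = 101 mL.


CO = HR * SV
CO = 108 * 101 / 1000
CO = 10.91 L/min


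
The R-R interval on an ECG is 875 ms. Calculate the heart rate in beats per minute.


HR = 60 / RR_interval(s)
RR = 875 ms = 0.875 s
HR = 60 / 0.875 = 68.57 bpm


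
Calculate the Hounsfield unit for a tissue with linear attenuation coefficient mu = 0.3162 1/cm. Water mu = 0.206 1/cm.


HU = ((mu_tissue - mu_water) / mu_water) * 1000
HU = ((0.3162 - 0.206) / 0.206) * 1000
HU = 535


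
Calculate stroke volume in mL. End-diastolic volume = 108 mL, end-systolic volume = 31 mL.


SV = EDV - ESV
SV = 108 - 31
SV = 77 mL


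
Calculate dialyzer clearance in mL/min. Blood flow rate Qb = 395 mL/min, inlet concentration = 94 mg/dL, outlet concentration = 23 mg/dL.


K = Qb * (Cb_in - Cb_out) / Cb_in
K = 395 * (94 - 23) / 94
K = 298.4 mL/min


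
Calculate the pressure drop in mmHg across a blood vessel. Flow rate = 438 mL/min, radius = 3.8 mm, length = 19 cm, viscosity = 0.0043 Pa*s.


dP = 8*mu*L*Q / (pi*r^4)
Q = 438 mL/min = 7.3e-06 m^3/s
dP = 72.8368 Pa = 72.8368 / 133.322 mmHg = 0.5463 mmHg


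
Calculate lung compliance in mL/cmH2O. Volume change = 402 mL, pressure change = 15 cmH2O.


C = dV / dP
C = 402 / 15
C = 26.8 mL/cmH2O


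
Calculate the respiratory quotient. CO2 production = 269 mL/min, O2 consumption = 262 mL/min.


RQ = VCO2 / VO2
RQ = 269 / 262
RQ = 1.027


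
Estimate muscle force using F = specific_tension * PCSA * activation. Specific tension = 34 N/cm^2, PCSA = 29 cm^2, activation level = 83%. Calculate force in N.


F = sigma * PCSA * activation
F = 34 * 29 * 0.83
F = 818.4 N


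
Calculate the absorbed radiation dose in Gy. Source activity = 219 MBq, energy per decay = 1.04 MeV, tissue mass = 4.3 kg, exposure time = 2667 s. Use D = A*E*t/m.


A = 219 MBq = 2.1900e+08 Bq
E = 1.04 MeV = 1.66608e-13 J
D = A*E*t/m = 2.1900e+08*1.66608e-13*2667/4.3
D = 0.02263 Gy


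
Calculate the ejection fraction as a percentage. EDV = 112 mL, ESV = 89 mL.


SV = EDV - ESV = 112 - 89 = 23 mL
EF = SV/EDV * 100 = 23/112 * 100
EF = 20.54%


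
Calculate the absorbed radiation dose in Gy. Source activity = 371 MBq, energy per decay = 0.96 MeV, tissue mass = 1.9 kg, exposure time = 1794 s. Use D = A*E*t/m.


A = 371 MBq = 3.7100e+08 Bq
E = 0.96 MeV = 1.53792e-13 J
D = A*E*t/m = 3.7100e+08*1.53792e-13*1794/1.9
D = 0.05387 Gy


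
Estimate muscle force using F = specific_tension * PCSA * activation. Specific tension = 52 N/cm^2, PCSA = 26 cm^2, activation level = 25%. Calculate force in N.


F = sigma * PCSA * activation
F = 52 * 26 * 0.25
F = 338 N


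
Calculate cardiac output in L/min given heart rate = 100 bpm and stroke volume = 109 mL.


CO = HR * SV
CO = 100 * 109 / 1000
CO = 10.9 L/min


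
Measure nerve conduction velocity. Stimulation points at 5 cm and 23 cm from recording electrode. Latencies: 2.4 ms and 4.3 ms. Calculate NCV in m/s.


Distance = (23 - 5) / 100 = 0.18 m
dt = (4.3 - 2.4) / 1000 = 0.0019 s
NCV = dist / dt = 94.74 m/s


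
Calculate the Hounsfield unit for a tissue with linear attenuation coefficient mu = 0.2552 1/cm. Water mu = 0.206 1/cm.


HU = ((mu_tissue - mu_water) / mu_water) * 1000
HU = ((0.2552 - 0.206) / 0.206) * 1000
HU = 238.8


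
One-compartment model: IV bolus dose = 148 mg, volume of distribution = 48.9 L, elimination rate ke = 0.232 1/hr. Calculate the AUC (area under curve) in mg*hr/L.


C0 = Dose/Vd = 148/48.9 = 3.02658 mg/L
AUC = C0/ke = 3.02658/0.232
AUC = 13.05 mg*hr/L


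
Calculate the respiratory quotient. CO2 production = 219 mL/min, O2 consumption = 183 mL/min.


RQ = VCO2 / VO2
RQ = 219 / 183
RQ = 1.197


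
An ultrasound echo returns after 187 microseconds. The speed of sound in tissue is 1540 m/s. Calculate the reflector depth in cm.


depth = c * t / 2
t = 187 us = 1.8700e-04 s
depth = 1540 * 1.8700e-04 / 2
depth = 0.14399 m = 14.399 cm


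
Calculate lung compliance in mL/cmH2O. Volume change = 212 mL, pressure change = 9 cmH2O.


C = dV / dP
C = 212 / 9
C = 23.56 mL/cmH2O


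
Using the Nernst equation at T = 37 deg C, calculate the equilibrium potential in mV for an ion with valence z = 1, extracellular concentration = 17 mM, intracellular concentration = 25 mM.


E = (RT/(zF)) * ln(C_out/C_in)
T = 37 + 273.15 = 310.15 K
E = (8.314 * 310.15 / (1 * 96485)) * ln(17/25)
E = -10.31 mV


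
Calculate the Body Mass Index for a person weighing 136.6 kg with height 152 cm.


BMI = weight / height^2
height = 152 cm = 1.52 m
BMI = 136.6 / 1.52^2
BMI = 59.12 kg/m^2


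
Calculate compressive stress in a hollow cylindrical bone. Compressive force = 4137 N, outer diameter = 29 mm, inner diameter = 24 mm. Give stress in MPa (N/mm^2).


A = pi*(r_o^2 - r_i^2)
r_o = 14.5 mm, r_i = 12 mm
A = 208.131 mm^2
sigma = F/A = 4137 / 208.131
sigma = 19.88 MPa


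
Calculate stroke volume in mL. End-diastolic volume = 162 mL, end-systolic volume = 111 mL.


SV = EDV - ESV
SV = 162 - 111
SV = 51 mL


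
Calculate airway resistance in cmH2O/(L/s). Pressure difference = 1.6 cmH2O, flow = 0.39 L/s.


R = dP / flow
R = 1.6 / 0.39
R = 4.103 cmH2O/(L/s)


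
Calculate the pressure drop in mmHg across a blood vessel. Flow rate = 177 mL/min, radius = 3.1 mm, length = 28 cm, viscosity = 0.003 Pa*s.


dP = 8*mu*L*Q / (pi*r^4)
Q = 177 mL/min = 2.95e-06 m^3/s
dP = 68.3274 Pa = 68.3274 / 133.322 mmHg = 0.5125 mmHg


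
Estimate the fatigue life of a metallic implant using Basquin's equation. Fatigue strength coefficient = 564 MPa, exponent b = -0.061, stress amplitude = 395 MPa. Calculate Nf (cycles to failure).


sigma_a = sigma_f' * (2Nf)^b
2Nf = (sigma_a/sigma_f')^(1/b)
2Nf = (395/564)^(1/-0.061)
2Nf = 343.37655
Nf = 171.7


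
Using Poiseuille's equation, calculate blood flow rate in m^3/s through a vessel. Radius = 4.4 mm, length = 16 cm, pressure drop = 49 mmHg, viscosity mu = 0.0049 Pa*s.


Q = pi*r^4*dP / (8*mu*L)
r = 0.0044 m, L = 0.16 m
dP = 49 mmHg = 6532.778 Pa
Q = 0.001226 m^3/s


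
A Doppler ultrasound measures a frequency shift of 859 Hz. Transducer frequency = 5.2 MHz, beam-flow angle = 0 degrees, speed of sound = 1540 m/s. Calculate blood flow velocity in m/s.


v = fd * c / (2 * f0 * cos(theta))
v = 859 * 1540 / (2 * 5.2000e+06 * cos(0))
v = 0.1272 m/s


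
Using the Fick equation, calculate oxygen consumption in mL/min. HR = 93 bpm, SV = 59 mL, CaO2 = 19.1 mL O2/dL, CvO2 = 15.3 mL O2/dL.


CO = HR*SV = 93*59/1000 = 5.487 L/min
a-v O2 diff = 19.1 - 15.3 = 3.8 mL/dL
VO2 = CO * (CaO2-CvO2) * 10 dL/L
VO2 = 5.487 * 3.8 * 10
VO2 = 208.5 mL/min


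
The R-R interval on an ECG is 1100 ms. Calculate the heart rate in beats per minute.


HR = 60 / RR_interval(s)
RR = 1100 ms = 1.1 s
HR = 60 / 1.1 = 54.55 bpm


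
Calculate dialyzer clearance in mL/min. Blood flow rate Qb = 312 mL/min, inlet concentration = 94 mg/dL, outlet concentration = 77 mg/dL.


K = Qb * (Cb_in - Cb_out) / Cb_in
K = 312 * (94 - 77) / 94
K = 56.43 mL/min


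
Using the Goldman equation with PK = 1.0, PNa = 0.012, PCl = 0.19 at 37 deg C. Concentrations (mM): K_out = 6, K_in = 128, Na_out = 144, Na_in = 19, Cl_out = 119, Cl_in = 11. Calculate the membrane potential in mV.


Vm = (RT/F)*ln((PK*Ko + PNa*Nao + PCl*Cli)/(PK*Ki + PNa*Nai + PCl*Clo))
Numer = 9.818, Denom = 150.838
Vm = -73.01 mV


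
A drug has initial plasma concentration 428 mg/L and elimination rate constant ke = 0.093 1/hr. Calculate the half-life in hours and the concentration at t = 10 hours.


t_half = ln(2) / ke = 0.693147 / 0.093 = 7.453 hr
C(t) = C0 * exp(-ke*t) = 428 * exp(-0.093*10)
C(10) = 168.9 mg/L


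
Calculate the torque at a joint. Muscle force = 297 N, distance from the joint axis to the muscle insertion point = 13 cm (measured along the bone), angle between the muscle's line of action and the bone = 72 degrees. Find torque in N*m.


Torque = F * d * sin(theta)   (moment arm = d*sin(theta))
d = 13 cm = 0.13 m
Torque = 297 * 0.13 * sin(72)
Torque = 36.72 N*m


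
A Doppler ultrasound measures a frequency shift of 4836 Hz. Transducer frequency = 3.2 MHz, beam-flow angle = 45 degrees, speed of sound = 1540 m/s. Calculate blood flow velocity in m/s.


v = fd * c / (2 * f0 * cos(theta))
v = 4836 * 1540 / (2 * 3.2000e+06 * cos(45))
v = 1.646 m/s


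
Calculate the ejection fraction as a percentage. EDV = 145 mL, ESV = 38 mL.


SV = EDV - ESV = 145 - 38 = 107 mL
EF = SV/EDV * 100 = 107/145 * 100
EF = 73.79%


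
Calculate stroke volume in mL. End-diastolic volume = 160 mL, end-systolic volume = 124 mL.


SV = EDV - ESV
SV = 160 - 124
SV = 36 mL


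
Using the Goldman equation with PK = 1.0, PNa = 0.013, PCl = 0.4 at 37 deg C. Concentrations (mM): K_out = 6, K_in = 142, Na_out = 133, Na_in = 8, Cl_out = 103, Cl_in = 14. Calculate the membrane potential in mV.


Vm = (RT/F)*ln((PK*Ko + PNa*Nao + PCl*Cli)/(PK*Ki + PNa*Nai + PCl*Clo))
Numer = 13.329, Denom = 183.304
Vm = -70.05 mV


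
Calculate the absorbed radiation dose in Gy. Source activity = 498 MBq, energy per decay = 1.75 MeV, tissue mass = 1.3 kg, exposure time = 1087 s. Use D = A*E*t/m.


A = 498 MBq = 4.9800e+08 Bq
E = 1.75 MeV = 2.8035e-13 J
D = A*E*t/m = 4.9800e+08*2.8035e-13*1087/1.3
D = 0.1167 Gy


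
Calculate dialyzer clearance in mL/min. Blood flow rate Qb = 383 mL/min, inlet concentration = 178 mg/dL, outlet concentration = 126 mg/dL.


K = Qb * (Cb_in - Cb_out) / Cb_in
K = 383 * (178 - 126) / 178
K = 111.9 mL/min


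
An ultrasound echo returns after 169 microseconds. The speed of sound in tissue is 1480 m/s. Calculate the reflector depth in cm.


depth = c * t / 2
t = 169 us = 1.6900e-04 s
depth = 1480 * 1.6900e-04 / 2
depth = 0.12506 m = 12.506 cm


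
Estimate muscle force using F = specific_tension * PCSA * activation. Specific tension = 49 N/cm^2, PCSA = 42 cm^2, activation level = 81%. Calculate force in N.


F = sigma * PCSA * activation
F = 49 * 42 * 0.81
F = 1667 N


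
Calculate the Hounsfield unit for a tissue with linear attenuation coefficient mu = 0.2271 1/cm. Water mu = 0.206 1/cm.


HU = ((mu_tissue - mu_water) / mu_water) * 1000
HU = ((0.2271 - 0.206) / 0.206) * 1000
HU = 102.4


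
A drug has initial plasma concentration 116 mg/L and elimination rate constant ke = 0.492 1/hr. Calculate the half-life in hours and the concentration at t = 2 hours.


t_half = ln(2) / ke = 0.693147 / 0.492 = 1.409 hr
C(t) = C0 * exp(-ke*t) = 116 * exp(-0.492*2)
C(2) = 43.36 mg/L


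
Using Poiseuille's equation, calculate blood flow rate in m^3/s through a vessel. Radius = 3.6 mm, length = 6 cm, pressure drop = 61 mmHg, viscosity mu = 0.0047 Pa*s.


Q = pi*r^4*dP / (8*mu*L)
r = 0.0036 m, L = 0.06 m
dP = 61 mmHg = 8132.642 Pa
Q = 0.001902 m^3/s


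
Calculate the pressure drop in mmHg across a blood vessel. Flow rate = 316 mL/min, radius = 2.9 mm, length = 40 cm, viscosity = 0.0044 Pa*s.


dP = 8*mu*L*Q / (pi*r^4)
Q = 316 mL/min = 5.26667e-06 m^3/s
dP = 333.731 Pa = 333.731 / 133.322 mmHg = 2.503 mmHg


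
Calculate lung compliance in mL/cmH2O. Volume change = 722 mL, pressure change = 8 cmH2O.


C = dV / dP
C = 722 / 8
C = 90.25 mL/cmH2O


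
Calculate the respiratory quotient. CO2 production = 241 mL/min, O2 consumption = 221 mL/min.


RQ = VCO2 / VO2
RQ = 241 / 221
RQ = 1.09


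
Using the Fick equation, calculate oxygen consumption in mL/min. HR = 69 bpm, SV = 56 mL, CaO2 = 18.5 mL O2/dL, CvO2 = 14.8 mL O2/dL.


CO = HR*SV = 69*56/1000 = 3.864 L/min
a-v O2 diff = 18.5 - 14.8 = 3.7 mL/dL
VO2 = CO * (CaO2-CvO2) * 10 dL/L
VO2 = 3.864 * 3.7 * 10
VO2 = 143 mL/min


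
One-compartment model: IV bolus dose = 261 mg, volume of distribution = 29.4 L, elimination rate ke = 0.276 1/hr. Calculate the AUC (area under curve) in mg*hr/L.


C0 = Dose/Vd = 261/29.4 = 8.87755 mg/L
AUC = C0/ke = 8.87755/0.276
AUC = 32.17 mg*hr/L


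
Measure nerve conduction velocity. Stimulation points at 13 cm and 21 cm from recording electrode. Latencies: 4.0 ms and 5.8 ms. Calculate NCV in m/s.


Distance = (21 - 13) / 100 = 0.08 m
dt = (5.8 - 4.0) / 1000 = 0.0018 s
NCV = dist / dt = 44.44 m/s


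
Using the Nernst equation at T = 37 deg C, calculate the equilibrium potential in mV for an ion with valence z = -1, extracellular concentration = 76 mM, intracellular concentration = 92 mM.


E = (RT/(zF)) * ln(C_out/C_in)
T = 37 + 273.15 = 310.15 K
E = (8.314 * 310.15 / (-1 * 96485)) * ln(76/92)
E = 5.106 mV


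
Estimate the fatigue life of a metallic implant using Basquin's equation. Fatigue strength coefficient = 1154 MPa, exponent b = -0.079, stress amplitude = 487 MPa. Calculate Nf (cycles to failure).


sigma_a = sigma_f' * (2Nf)^b
2Nf = (sigma_a/sigma_f')^(1/b)
2Nf = (487/1154)^(1/-0.079)
2Nf = 55302.518
Nf = 2.765e+04


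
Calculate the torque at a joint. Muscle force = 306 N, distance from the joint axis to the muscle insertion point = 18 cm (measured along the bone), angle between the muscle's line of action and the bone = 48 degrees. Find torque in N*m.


Torque = F * d * sin(theta)   (moment arm = d*sin(theta))
d = 18 cm = 0.18 m
Torque = 306 * 0.18 * sin(48)
Torque = 40.93 N*m


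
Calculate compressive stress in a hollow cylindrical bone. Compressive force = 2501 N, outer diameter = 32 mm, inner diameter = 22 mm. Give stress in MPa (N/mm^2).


A = pi*(r_o^2 - r_i^2)
r_o = 16 mm, r_i = 11 mm
A = 424.115 mm^2
sigma = F/A = 2501 / 424.115
sigma = 5.897 MPa


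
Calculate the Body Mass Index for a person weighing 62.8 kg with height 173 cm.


BMI = weight / height^2
height = 173 cm = 1.73 m
BMI = 62.8 / 1.73^2
BMI = 20.98 kg/m^2


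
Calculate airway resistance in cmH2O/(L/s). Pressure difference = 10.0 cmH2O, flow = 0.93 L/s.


R = dP / flow
R = 10.0 / 0.93
R = 10.75 cmH2O/(L/s)


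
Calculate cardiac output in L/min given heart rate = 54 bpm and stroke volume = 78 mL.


CO = HR * SV
CO = 54 * 78 / 1000
CO = 4.212 L/min


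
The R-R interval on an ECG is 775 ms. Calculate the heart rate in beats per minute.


HR = 60 / RR_interval(s)
RR = 775 ms = 0.775 s
HR = 60 / 0.775 = 77.42 bpm


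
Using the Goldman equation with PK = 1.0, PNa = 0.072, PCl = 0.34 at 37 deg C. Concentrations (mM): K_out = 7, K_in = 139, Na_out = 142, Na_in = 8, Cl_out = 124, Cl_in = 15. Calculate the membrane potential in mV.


Vm = (RT/F)*ln((PK*Ko + PNa*Nao + PCl*Cli)/(PK*Ki + PNa*Nai + PCl*Clo))
Numer = 22.324, Denom = 181.736
Vm = -56.04 mV


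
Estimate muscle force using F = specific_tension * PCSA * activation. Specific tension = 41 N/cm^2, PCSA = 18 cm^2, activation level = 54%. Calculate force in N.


F = sigma * PCSA * activation
F = 41 * 18 * 0.54
F = 398.5 N


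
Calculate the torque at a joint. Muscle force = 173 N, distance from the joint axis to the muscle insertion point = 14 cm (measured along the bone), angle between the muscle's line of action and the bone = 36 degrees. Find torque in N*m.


Torque = F * d * sin(theta)   (moment arm = d*sin(theta))
d = 14 cm = 0.14 m
Torque = 173 * 0.14 * sin(36)
Torque = 14.24 N*m


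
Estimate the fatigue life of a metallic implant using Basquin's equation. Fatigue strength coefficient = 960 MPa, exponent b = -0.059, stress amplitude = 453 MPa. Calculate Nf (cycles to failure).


sigma_a = sigma_f' * (2Nf)^b
2Nf = (sigma_a/sigma_f')^(1/b)
2Nf = (453/960)^(1/-0.059)
2Nf = 337564.26
Nf = 1.688e+05


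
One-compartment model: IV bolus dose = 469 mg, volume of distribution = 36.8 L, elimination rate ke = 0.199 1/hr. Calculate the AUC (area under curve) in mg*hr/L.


C0 = Dose/Vd = 469/36.8 = 12.7446 mg/L
AUC = C0/ke = 12.7446/0.199
AUC = 64.04 mg*hr/L


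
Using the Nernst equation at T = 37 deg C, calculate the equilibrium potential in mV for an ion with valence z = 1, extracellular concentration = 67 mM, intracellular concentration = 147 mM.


E = (RT/(zF)) * ln(C_out/C_in)
T = 37 + 273.15 = 310.15 K
E = (8.314 * 310.15 / (1 * 96485)) * ln(67/147)
E = -21 mV


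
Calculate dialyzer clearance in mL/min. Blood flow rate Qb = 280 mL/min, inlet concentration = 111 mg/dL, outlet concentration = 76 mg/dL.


K = Qb * (Cb_in - Cb_out) / Cb_in
K = 280 * (111 - 76) / 111
K = 88.29 mL/min


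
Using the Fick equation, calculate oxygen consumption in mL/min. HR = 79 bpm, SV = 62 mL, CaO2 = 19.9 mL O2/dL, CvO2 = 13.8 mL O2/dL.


CO = HR*SV = 79*62/1000 = 4.898 L/min
a-v O2 diff = 19.9 - 13.8 = 6.1 mL/dL
VO2 = CO * (CaO2-CvO2) * 10 dL/L
VO2 = 4.898 * 6.1 * 10
VO2 = 298.8 mL/min


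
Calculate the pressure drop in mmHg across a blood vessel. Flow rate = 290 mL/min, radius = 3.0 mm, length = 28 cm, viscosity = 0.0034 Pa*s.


dP = 8*mu*L*Q / (pi*r^4)
Q = 290 mL/min = 4.83333e-06 m^3/s
dP = 144.657 Pa = 144.657 / 133.322 mmHg = 1.085 mmHg


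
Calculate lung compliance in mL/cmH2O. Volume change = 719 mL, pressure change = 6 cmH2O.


C = dV / dP
C = 719 / 6
C = 119.8 mL/cmH2O


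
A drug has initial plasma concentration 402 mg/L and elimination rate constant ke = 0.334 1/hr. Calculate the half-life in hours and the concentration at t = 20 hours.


t_half = ln(2) / ke = 0.693147 / 0.334 = 2.075 hr
C(t) = C0 * exp(-ke*t) = 402 * exp(-0.334*20)
C(20) = 0.5048 mg/L


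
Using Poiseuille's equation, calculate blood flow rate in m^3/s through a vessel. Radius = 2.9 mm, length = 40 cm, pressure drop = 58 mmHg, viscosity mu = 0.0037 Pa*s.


Q = pi*r^4*dP / (8*mu*L)
r = 0.0029 m, L = 0.4 m
dP = 58 mmHg = 7732.676 Pa
Q = 1.4512e-04 m^3/s


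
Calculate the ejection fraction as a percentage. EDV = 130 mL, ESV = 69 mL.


SV = EDV - ESV = 130 - 69 = 61 mL
EF = SV/EDV * 100 = 61/130 * 100
EF = 46.92%


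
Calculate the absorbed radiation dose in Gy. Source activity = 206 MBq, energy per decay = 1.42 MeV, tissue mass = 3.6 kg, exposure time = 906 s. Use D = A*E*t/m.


A = 206 MBq = 2.0600e+08 Bq
E = 1.42 MeV = 2.27484e-13 J
D = A*E*t/m = 2.0600e+08*2.27484e-13*906/3.6
D = 0.01179 Gy


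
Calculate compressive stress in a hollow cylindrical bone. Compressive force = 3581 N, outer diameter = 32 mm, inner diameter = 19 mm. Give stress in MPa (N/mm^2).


A = pi*(r_o^2 - r_i^2)
r_o = 16 mm, r_i = 9.5 mm
A = 520.719 mm^2
sigma = F/A = 3581 / 520.719
sigma = 6.877 MPa


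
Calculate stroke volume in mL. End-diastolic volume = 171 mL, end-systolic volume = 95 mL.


SV = EDV - ESV
SV = 171 - 95
SV = 76 mL


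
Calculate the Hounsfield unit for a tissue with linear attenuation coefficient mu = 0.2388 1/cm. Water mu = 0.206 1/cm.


HU = ((mu_tissue - mu_water) / mu_water) * 1000
HU = ((0.2388 - 0.206) / 0.206) * 1000
HU = 159.2


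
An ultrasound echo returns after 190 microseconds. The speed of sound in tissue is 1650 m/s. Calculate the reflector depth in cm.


depth = c * t / 2
t = 190 us = 1.9000e-04 s
depth = 1650 * 1.9000e-04 / 2
depth = 0.15675 m = 15.675 cm


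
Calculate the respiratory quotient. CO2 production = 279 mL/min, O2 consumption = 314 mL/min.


RQ = VCO2 / VO2
RQ = 279 / 314
RQ = 0.8885


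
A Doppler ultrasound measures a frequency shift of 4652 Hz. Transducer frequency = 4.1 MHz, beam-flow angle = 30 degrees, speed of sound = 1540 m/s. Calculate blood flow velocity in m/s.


v = fd * c / (2 * f0 * cos(theta))
v = 4652 * 1540 / (2 * 4.1000e+06 * cos(30))
v = 1.009 m/s


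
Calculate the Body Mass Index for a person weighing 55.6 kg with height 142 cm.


BMI = weight / height^2
height = 142 cm = 1.42 m
BMI = 55.6 / 1.42^2
BMI = 27.57 kg/m^2


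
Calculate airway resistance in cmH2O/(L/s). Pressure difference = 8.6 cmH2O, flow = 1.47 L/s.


R = dP / flow
R = 8.6 / 1.47
R = 5.85 cmH2O/(L/s)


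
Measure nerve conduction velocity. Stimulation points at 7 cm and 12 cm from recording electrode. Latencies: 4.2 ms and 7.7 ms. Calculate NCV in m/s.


Distance = (12 - 7) / 100 = 0.05 m
dt = (7.7 - 4.2) / 1000 = 0.0035 s
NCV = dist / dt = 14.29 m/s


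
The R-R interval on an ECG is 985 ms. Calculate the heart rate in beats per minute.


HR = 60 / RR_interval(s)
RR = 985 ms = 0.985 s
HR = 60 / 0.985 = 60.91 bpm


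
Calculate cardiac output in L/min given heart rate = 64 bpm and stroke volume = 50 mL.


CO = HR * SV
CO = 64 * 50 / 1000
CO = 3.2 L/min


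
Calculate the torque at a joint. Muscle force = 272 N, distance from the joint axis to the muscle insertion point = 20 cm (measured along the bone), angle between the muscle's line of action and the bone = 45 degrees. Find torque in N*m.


Torque = F * d * sin(theta)   (moment arm = d*sin(theta))
d = 20 cm = 0.2 m
Torque = 272 * 0.2 * sin(45)
Torque = 38.47 N*m


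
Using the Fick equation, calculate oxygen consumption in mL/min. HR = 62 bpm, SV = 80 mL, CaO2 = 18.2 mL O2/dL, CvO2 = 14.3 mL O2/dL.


CO = HR*SV = 62*80/1000 = 4.96 L/min
a-v O2 diff = 18.2 - 14.3 = 3.9 mL/dL
VO2 = CO * (CaO2-CvO2) * 10 dL/L
VO2 = 4.96 * 3.9 * 10
VO2 = 193.4 mL/min


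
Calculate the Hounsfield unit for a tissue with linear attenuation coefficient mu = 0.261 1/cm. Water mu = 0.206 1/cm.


HU = ((mu_tissue - mu_water) / mu_water) * 1000
HU = ((0.261 - 0.206) / 0.206) * 1000
HU = 267


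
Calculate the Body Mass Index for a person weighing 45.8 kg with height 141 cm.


BMI = weight / height^2
height = 141 cm = 1.41 m
BMI = 45.8 / 1.41^2
BMI = 23.04 kg/m^2


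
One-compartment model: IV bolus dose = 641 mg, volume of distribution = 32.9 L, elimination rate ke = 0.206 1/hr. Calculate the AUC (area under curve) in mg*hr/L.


C0 = Dose/Vd = 641/32.9 = 19.4833 mg/L
AUC = C0/ke = 19.4833/0.206
AUC = 94.58 mg*hr/L


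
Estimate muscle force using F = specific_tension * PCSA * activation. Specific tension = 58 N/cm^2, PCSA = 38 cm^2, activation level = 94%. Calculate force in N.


F = sigma * PCSA * activation
F = 58 * 38 * 0.94
F = 2072 N


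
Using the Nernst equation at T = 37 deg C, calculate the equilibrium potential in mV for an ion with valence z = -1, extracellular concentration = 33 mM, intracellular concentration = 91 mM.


E = (RT/(zF)) * ln(C_out/C_in)
T = 37 + 273.15 = 310.15 K
E = (8.314 * 310.15 / (-1 * 96485)) * ln(33/91)
E = 27.11 mV


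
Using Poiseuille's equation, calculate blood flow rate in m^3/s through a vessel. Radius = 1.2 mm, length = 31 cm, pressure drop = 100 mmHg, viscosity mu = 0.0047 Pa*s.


Q = pi*r^4*dP / (8*mu*L)
r = 0.0012 m, L = 0.31 m
dP = 100 mmHg = 13332.2 Pa
Q = 7.4512e-06 m^3/s


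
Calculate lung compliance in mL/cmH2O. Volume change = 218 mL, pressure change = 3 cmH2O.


C = dV / dP
C = 218 / 3
C = 72.67 mL/cmH2O


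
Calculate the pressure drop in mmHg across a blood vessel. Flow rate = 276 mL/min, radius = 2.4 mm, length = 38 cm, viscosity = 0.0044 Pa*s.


dP = 8*mu*L*Q / (pi*r^4)
Q = 276 mL/min = 4.6e-06 m^3/s
dP = 590.322 Pa = 590.322 / 133.322 mmHg = 4.428 mmHg


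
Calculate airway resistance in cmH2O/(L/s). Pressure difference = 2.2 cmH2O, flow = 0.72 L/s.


R = dP / flow
R = 2.2 / 0.72
R = 3.056 cmH2O/(L/s)


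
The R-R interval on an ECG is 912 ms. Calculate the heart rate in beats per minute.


HR = 60 / RR_interval(s)
RR = 912 ms = 0.912 s
HR = 60 / 0.912 = 65.79 bpm


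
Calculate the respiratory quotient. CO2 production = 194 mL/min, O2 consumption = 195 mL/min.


RQ = VCO2 / VO2
RQ = 194 / 195
RQ = 0.9949


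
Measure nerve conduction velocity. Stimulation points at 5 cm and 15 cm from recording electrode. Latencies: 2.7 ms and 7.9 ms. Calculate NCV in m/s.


Distance = (15 - 5) / 100 = 0.1 m
dt = (7.9 - 2.7) / 1000 = 0.0052 s
NCV = dist / dt = 19.23 m/s


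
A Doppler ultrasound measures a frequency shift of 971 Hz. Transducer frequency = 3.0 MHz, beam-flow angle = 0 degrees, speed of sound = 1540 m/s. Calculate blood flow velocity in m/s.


v = fd * c / (2 * f0 * cos(theta))
v = 971 * 1540 / (2 * 3.0000e+06 * cos(0))
v = 0.2492 m/s


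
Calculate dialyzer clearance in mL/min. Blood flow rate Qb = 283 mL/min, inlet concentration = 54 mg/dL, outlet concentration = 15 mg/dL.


K = Qb * (Cb_in - Cb_out) / Cb_in
K = 283 * (54 - 15) / 54
K = 204.4 mL/min


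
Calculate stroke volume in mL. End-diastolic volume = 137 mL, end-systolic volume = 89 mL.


SV = EDV - ESV
SV = 137 - 89
SV = 48 mL


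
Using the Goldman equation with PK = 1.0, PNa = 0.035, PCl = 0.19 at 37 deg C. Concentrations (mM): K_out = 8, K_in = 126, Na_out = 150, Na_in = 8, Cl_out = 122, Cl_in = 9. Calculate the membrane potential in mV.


Vm = (RT/F)*ln((PK*Ko + PNa*Nao + PCl*Cli)/(PK*Ki + PNa*Nai + PCl*Clo))
Numer = 14.96, Denom = 149.46
Vm = -61.51 mV


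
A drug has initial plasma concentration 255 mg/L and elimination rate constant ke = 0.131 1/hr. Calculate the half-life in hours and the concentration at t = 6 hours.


t_half = ln(2) / ke = 0.693147 / 0.131 = 5.291 hr
C(t) = C0 * exp(-ke*t) = 255 * exp(-0.131*6)
C(6) = 116.2 mg/L


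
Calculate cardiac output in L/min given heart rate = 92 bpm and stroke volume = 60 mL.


CO = HR * SV
CO = 92 * 60 / 1000
CO = 5.52 L/min


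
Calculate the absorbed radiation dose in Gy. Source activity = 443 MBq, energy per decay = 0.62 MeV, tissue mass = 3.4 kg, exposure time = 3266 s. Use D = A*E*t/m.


A = 443 MBq = 4.4300e+08 Bq
E = 0.62 MeV = 9.9324e-14 J
D = A*E*t/m = 4.4300e+08*9.9324e-14*3266/3.4
D = 0.04227 Gy


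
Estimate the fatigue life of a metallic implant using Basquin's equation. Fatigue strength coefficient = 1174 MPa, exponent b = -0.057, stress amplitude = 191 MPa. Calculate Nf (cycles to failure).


sigma_a = sigma_f' * (2Nf)^b
2Nf = (sigma_a/sigma_f')^(1/b)
2Nf = (191/1174)^(1/-0.057)
2Nf = 6.8501016e+13
Nf = 3.4251e+13


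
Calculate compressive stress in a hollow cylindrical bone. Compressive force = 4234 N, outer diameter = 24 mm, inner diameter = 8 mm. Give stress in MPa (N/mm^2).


A = pi*(r_o^2 - r_i^2)
r_o = 12 mm, r_i = 4 mm
A = 402.124 mm^2
sigma = F/A = 4234 / 402.124
sigma = 10.53 MPa


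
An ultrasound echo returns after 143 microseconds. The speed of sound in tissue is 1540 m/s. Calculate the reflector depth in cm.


depth = c * t / 2
t = 143 us = 1.4300e-04 s
depth = 1540 * 1.4300e-04 / 2
depth = 0.11011 m = 11.011 cm


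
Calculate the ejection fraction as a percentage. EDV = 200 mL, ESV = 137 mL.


SV = EDV - ESV = 200 - 137 = 63 mL
EF = SV/EDV * 100 = 63/200 * 100
EF = 31.5%


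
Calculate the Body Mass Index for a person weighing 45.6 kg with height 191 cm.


BMI = weight / height^2
height = 191 cm = 1.91 m
BMI = 45.6 / 1.91^2
BMI = 12.5 kg/m^2


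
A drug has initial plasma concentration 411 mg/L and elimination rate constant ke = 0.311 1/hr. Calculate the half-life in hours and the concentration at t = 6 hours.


t_half = ln(2) / ke = 0.693147 / 0.311 = 2.229 hr
C(t) = C0 * exp(-ke*t) = 411 * exp(-0.311*6)
C(6) = 63.6 mg/L


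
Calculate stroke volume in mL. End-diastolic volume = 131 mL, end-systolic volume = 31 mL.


SV = EDV - ESV
SV = 131 - 31
SV = 100 mL


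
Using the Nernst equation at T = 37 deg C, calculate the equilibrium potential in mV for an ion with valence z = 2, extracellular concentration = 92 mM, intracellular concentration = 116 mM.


E = (RT/(zF)) * ln(C_out/C_in)
T = 37 + 273.15 = 310.15 K
E = (8.314 * 310.15 / (2 * 96485)) * ln(92/116)
E = -3.097 mV


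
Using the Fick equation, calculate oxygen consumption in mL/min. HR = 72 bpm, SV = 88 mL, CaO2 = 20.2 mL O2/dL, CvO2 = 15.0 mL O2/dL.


CO = HR*SV = 72*88/1000 = 6.336 L/min
a-v O2 diff = 20.2 - 15.0 = 5.2 mL/dL
VO2 = CO * (CaO2-CvO2) * 10 dL/L
VO2 = 6.336 * 5.2 * 10
VO2 = 329.5 mL/min


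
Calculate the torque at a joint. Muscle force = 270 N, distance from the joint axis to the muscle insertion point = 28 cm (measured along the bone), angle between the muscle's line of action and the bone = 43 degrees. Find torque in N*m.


Torque = F * d * sin(theta)   (moment arm = d*sin(theta))
d = 28 cm = 0.28 m
Torque = 270 * 0.28 * sin(43)
Torque = 51.56 N*m


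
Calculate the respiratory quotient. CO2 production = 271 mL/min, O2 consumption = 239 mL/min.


RQ = VCO2 / VO2
RQ = 271 / 239
RQ = 1.134


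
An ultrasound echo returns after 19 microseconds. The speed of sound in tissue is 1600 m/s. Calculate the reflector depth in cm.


depth = c * t / 2
t = 19 us = 1.9000e-05 s
depth = 1600 * 1.9000e-05 / 2
depth = 0.0152 m = 1.52 cm


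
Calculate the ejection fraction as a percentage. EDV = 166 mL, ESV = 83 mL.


SV = EDV - ESV = 166 - 83 = 83 mL
EF = SV/EDV * 100 = 83/166 * 100
EF = 50%


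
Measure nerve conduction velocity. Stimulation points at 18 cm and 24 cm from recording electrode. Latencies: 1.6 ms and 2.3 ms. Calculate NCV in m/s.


Distance = (24 - 18) / 100 = 0.06 m
dt = (2.3 - 1.6) / 1000 = 7.0000e-04 s
NCV = dist / dt = 85.71 m/s


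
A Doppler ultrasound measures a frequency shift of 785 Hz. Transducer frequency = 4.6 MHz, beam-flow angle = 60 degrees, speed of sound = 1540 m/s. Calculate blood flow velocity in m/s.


v = fd * c / (2 * f0 * cos(theta))
v = 785 * 1540 / (2 * 4.6000e+06 * cos(60))
v = 0.2628 m/s


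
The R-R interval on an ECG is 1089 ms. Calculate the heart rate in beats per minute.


HR = 60 / RR_interval(s)
RR = 1089 ms = 1.089 s
HR = 60 / 1.089 = 55.1 bpm


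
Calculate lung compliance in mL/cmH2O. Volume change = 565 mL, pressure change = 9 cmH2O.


C = dV / dP
C = 565 / 9
C = 62.78 mL/cmH2O


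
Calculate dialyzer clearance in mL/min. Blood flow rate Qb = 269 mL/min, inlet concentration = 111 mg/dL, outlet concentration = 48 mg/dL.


K = Qb * (Cb_in - Cb_out) / Cb_in
K = 269 * (111 - 48) / 111
K = 152.7 mL/min


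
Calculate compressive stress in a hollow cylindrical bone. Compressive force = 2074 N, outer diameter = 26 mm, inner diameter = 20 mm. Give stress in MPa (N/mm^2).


A = pi*(r_o^2 - r_i^2)
r_o = 13 mm, r_i = 10 mm
A = 216.77 mm^2
sigma = F/A = 2074 / 216.77
sigma = 9.568 MPa


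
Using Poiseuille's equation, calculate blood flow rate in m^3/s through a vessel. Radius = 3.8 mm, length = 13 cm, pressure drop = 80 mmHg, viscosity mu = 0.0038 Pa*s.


Q = pi*r^4*dP / (8*mu*L)
r = 0.0038 m, L = 0.13 m
dP = 80 mmHg = 10665.76 Pa
Q = 0.001768 m^3/s


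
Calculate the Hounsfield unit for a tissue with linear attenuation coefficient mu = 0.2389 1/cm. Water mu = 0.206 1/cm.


HU = ((mu_tissue - mu_water) / mu_water) * 1000
HU = ((0.2389 - 0.206) / 0.206) * 1000
HU = 159.7
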